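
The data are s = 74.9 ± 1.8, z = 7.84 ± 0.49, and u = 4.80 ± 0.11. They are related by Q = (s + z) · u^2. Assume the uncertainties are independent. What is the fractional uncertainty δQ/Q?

0.0511

Let w = s + z = 82.7. δw = √(δs² + δz²) = √(3.24 + 0.240) = 1.87, so δw/w = 0.0225.
Q is then a monomial in w, u:
δQ/Q = √((δw/w)² + (2·δu/u)²) = √(0.000508 + 0.00210) = 0.0511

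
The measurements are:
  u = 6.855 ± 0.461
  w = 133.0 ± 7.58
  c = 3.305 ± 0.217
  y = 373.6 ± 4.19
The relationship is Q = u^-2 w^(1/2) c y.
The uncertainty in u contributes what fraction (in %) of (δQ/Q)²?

(δQ/Q)² = (-2·δu/u)² + (½·δw/w)² + (1·δc/c)² + (1·δy/y)²
  u term: (-2×0.0673)² = 0.0181
  w term: (0.5×0.0570)² = 0.000812
  c term: (1×0.0657)² = 0.00431
  y term: (1×0.0112)² = 0.000126
Total = 0.0233. Share from u = 0.0181/0.0233 = 0.775.

77.5%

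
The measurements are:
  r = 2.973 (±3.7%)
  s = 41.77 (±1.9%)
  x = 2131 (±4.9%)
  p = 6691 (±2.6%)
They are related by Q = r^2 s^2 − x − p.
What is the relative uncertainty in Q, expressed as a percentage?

19.7%

Let w = r^2·s^2 = 15420. δw/w = √((2·δr/r)² + (2·δs/s)²) = √(0.00548 + 0.00144) = 0.0832, so δw = 1280.
Q = w − x − p: δQ = √(δw² + δx² + δp²) = √(1.65e+06 + 10900 + 30300) = 1300
Q = 6599, so δQ/Q = 1300/6599 = 0.197.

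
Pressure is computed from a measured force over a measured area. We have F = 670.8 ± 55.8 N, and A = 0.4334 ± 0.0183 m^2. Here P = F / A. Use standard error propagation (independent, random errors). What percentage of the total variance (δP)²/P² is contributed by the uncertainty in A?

(δP/P)² = (1·δF/F)² + (-1·δA/A)²
  F term: (1×0.0832)² = 0.00692
  A term: (-1×0.0422)² = 0.00178
Total = 0.00870. Share from A = 0.00178/0.00870 = 0.205.

20.5%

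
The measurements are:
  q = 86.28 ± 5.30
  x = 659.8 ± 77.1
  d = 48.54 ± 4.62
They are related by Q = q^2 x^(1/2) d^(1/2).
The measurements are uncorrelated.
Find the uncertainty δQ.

Since Q is a product/quotient, work with relative uncertainties:
  (2·δq/q)² = (2×0.0614)² = 0.0151;  (½·δx/x)² = (0.5×0.117)² = 0.00341;  (½·δd/d)² = (0.5×0.0952)² = 0.00226
δQ/Q = √(0.0208) = 0.144
Q = 1.332e+06, so δQ = 0.144 × 1.332e+06 = 1.92e+05.

1.92e+05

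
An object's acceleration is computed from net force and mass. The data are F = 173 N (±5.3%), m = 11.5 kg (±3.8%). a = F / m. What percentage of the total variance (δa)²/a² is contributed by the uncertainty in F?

(δa/a)² = (1·δF/F)² + (-1·δm/m)²
  F term: (1×0.0530)² = 0.00281
  m term: (-1×0.0380)² = 0.00144
Total = 0.00425. Share from F = 0.00281/0.00425 = 0.660.

66.0%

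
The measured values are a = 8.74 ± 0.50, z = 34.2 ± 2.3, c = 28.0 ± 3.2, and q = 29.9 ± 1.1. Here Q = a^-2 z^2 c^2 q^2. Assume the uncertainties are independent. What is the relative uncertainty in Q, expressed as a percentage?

29.8%

For a monomial Q ∝ a^-2, z^2, c^2, q^2, fractional errors add in quadrature:
  (-2·δa/a)² = (-2×0.0572)² = 0.0131;  (2·δz/z)² = (2×0.0673)² = 0.0181;  (2·δc/c)² = (2×0.114)² = 0.0522;  (2·δq/q)² = (2×0.0368)² = 0.00541
δQ/Q = √(0.0888) = 0.298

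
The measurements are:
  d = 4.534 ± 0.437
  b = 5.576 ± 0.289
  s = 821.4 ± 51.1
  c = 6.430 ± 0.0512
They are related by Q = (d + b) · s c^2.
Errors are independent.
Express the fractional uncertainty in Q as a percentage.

8.25%

Let u = d + b = 10.11. δu = √(δd² + δb²) = √(0.191 + 0.0835) = 0.524, so δu/u = 0.0518.
Q is then a monomial in u, s, c:
δQ/Q = √((δu/u)² + (1·δs/s)² + (2·δc/c)²) = √(0.00269 + 0.00387 + 0.000254) = 0.0825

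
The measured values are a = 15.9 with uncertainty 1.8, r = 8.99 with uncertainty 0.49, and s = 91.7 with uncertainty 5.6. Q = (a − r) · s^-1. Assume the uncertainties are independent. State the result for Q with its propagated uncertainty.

Let u = a − r = 6.91. δu = √(δa² + δr²) = √(3.24 + 0.240) = 1.87, so δu/u = 0.270.
Q is then a monomial in u, s:
δQ/Q = √((δu/u)² + (-1·δs/s)²) = √(0.0729 + 0.00373) = 0.277
Q = 0.0754, so δQ = 0.277 × 0.0754 = 0.0209.

0.0754 ± 0.0209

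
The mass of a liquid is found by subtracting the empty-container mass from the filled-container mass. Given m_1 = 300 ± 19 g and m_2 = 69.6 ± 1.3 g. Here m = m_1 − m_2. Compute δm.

19.0 g

Sums and differences: (δm)² = Σ (cᵢ δxᵢ)².
  (δm_1)² = 361;  (δm_2)² = 1.69
δm = √(363) = 19.0 g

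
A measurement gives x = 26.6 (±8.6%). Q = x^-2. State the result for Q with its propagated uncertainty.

0.00141 ± 0.000243

Q ∝ x^-2, so δQ/Q = |-2| · δx/x = 2 × 0.0860 = 0.172.
Q = 0.00141, so δQ = 0.172 × 0.00141 = 0.000243.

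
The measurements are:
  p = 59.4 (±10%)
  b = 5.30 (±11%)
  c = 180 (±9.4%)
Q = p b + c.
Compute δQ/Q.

Let w = p·b = 315. δw/w = √((1·δp/p)² + (1·δb/b)²) = √(0.0100 + 0.0121) = 0.149, so δw = 46.8.
Q = w + c: δQ = √(δw² + δc²) = √(2190 + 286) = 49.8
Q = 495, so δQ/Q = 49.8/495 = 0.101.

0.101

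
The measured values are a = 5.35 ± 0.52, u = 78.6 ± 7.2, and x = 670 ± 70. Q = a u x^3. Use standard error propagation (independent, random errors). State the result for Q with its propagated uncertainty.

Since Q is a product/quotient, work with relative uncertainties:
  (1·δa/a)² = (1×0.0972)² = 0.00945;  (1·δu/u)² = (1×0.0916)² = 0.00839;  (3·δx/x)² = (3×0.104)² = 0.0982
δQ/Q = √(0.116) = 0.341
Q = 1.26e+11, so δQ = 0.341 × 1.26e+11 = 4.31e+10.

(1.26 ± 0.431) × 10^11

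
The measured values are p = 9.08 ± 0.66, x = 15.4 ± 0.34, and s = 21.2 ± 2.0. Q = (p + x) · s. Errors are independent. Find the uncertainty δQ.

Let u = p + x = 24.5. δu = √(δp² + δx²) = √(0.436 + 0.116) = 0.742, so δu/u = 0.0303.
Q is then a monomial in u, s:
δQ/Q = √((δu/u)² + (1·δs/s)²) = √(0.000920 + 0.00890) = 0.0991
Q = 519, so δQ = 0.0991 × 519 = 51.4.

51.4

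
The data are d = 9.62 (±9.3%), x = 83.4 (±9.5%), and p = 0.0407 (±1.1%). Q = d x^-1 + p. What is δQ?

0.0153

Let w = d·x^-1 = 0.115. δw/w = √((1·δd/d)² + (-1·δx/x)²) = √(0.00865 + 0.00903) = 0.133, so δw = 0.0153.
Q = w + p: δQ = √(δw² + δp²) = √(0.000235 + 2e-07) = 0.0153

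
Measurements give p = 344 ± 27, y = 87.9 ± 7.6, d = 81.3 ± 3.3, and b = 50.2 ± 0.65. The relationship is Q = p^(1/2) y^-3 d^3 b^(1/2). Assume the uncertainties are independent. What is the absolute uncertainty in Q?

30.1

Products/powers → add relative errors in quadrature, weighted by exponent:
  (½·δp/p)² = (0.5×0.0785)² = 0.00154;  (-3·δy/y)² = (-3×0.0865)² = 0.0673;  (3·δd/d)² = (3×0.0406)² = 0.0148;  (½·δb/b)² = (0.5×0.0129)² = 4.19e-05
δQ/Q = √(0.0837) = 0.289
Q = 104, so δQ = 0.289 × 104 = 30.1.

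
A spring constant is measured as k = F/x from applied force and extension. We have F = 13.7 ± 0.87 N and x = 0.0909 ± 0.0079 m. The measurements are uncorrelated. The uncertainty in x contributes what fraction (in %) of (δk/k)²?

(δk/k)² = (1·δF/F)² + (-1·δx/x)²
  F term: (1×0.0635)² = 0.00403
  x term: (-1×0.0869)² = 0.00755
Total = 0.0116. Share from x = 0.00755/0.0116 = 0.652.

65.2%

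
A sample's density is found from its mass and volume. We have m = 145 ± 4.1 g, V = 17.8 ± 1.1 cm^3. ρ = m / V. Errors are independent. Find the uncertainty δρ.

For a monomial ρ ∝ m, V^-1, fractional errors add in quadrature:
  (1·δm/m)² = (1×0.0283)² = 0.000800;  (-1·δV/V)² = (-1×0.0618)² = 0.00382
δρ/ρ = √(0.00462) = 0.0680
ρ = 8.15 g/cm^3, so δρ = 0.0680 × 8.15 = 0.554 g/cm^3.

0.554 g/cm^3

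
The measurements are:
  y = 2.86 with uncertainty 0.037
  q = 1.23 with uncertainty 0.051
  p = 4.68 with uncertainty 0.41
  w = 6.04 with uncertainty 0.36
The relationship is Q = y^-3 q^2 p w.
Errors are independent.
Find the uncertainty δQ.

Q is a product of powers, so relative uncertainties combine in quadrature:
  (-3·δy/y)² = (-3×0.0129)² = 0.00151;  (2·δq/q)² = (2×0.0415)² = 0.00688;  (1·δp/p)² = (1×0.0876)² = 0.00767;  (1·δw/w)² = (1×0.0596)² = 0.00355
δQ/Q = √(0.0196) = 0.140
Q = 1.83, so δQ = 0.140 × 1.83 = 0.256.

0.256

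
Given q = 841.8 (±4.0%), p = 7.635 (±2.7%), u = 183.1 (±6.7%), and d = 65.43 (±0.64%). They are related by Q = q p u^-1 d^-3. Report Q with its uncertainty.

Each factor contributes (exponent × relative error)² to (δQ/Q)²:
  (1·δq/q)² = (1×0.0400)² = 0.00160;  (1·δp/p)² = (1×0.0270)² = 0.000729;  (-1·δu/u)² = (-1×0.0670)² = 0.00449;  (-3·δd/d)² = (-3×0.00640)² = 0.000369
δQ/Q = √(0.00719) = 0.0848
Q = 0.0001253, so δQ = 0.0848 × 0.0001253 = 1.06e-05.

(1.253 ± 0.106) × 10^-4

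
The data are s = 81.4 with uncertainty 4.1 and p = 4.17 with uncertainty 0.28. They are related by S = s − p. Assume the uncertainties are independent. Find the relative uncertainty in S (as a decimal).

0.0532

Absolute uncertainties add in quadrature for a linear combination:
  (δs)² = 16.8;  (δp)² = 0.0784
δS = √(16.9) = 4.11
S = 77.2, so δS/S = 4.11/77.2 = 0.0532.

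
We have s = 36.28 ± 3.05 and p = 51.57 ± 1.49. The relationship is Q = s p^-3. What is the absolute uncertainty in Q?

Since Q is a product/quotient, work with relative uncertainties:
  (1·δs/s)² = (1×0.0841)² = 0.00707;  (-3·δp/p)² = (-3×0.0289)² = 0.00751
δQ/Q = √(0.0146) = 0.121
Q = 0.0002645, so δQ = 0.121 × 0.0002645 = 3.19e-05.

3.19e-05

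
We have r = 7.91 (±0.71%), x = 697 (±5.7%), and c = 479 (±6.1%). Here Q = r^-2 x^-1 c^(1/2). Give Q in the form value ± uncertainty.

Each factor contributes (exponent × relative error)² to (δQ/Q)²:
  (-2·δr/r)² = (-2×0.00710)² = 0.000202;  (-1·δx/x)² = (-1×0.0570)² = 0.00325;  (½·δc/c)² = (0.5×0.0610)² = 0.000930
δQ/Q = √(0.00438) = 0.0662
Q = 0.000502, so δQ = 0.0662 × 0.000502 = 3.32e-05.

(5.02 ± 0.332) × 10^-4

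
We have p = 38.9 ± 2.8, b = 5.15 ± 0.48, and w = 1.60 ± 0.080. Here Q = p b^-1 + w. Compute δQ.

0.893

Let h = p·b^-1 = 7.55. δh/h = √((1·δp/p)² + (-1·δb/b)²) = √(0.00518 + 0.00869) = 0.118, so δh = 0.890.
Q = h + w: δQ = √(δh² + δw²) = √(0.791 + 0.00640) = 0.893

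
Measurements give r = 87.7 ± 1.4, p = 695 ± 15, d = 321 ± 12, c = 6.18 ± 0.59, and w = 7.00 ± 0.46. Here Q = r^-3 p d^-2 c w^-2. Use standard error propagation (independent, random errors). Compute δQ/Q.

Products/powers → add relative errors in quadrature, weighted by exponent:
  (-3·δr/r)² = (-3×0.0160)² = 0.00229;  (1·δp/p)² = (1×0.0216)² = 0.000466;  (-2·δd/d)² = (-2×0.0374)² = 0.00559;  (1·δc/c)² = (1×0.0955)² = 0.00911;  (-2·δw/w)² = (-2×0.0657)² = 0.0173
δQ/Q = √(0.0347) = 0.186

0.186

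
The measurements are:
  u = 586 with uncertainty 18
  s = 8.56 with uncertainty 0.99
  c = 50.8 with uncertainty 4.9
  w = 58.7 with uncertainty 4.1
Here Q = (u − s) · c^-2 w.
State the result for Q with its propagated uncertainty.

Let h = u − s = 577. δh = √(δu² + δs²) = √(324 + 0.980) = 18.0, so δh/h = 0.0312.
Q is then a monomial in h, c, w:
δQ/Q = √((δh/h)² + (-2·δc/c)² + (1·δw/w)²) = √(0.000975 + 0.0372 + 0.00488) = 0.208
Q = 13.1, so δQ = 0.208 × 13.1 = 2.73.

13.1 ± 2.73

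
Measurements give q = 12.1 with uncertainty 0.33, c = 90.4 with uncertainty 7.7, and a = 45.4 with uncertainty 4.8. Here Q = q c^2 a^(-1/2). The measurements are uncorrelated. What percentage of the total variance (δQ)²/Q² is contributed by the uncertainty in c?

(δQ/Q)² = (1·δq/q)² + (2·δc/c)² + (−½·δa/a)²
  q term: (1×0.0273)² = 0.000744
  c term: (2×0.0852)² = 0.0290
  a term: (-0.5×0.106)² = 0.00279
Total = 0.0326. Share from c = 0.0290/0.0326 = 0.891.

89.1%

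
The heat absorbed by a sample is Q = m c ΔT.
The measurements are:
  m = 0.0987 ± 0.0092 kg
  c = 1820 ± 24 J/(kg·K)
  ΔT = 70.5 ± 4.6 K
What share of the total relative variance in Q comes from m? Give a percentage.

(δQ/Q)² = (1·δm/m)² + (1·δc/c)² + (1·δΔT/ΔT)²
  m term: (1×0.0932)² = 0.00869
  c term: (1×0.0132)² = 0.000174
  ΔT term: (1×0.0652)² = 0.00426
Total = 0.0131. Share from m = 0.00869/0.0131 = 0.662.

66.2%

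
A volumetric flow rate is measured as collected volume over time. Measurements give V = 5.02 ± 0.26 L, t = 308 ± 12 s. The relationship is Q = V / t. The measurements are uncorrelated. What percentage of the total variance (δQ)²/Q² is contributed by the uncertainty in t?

36.1%

(δQ/Q)² = (1·δV/V)² + (-1·δt/t)²
  V term: (1×0.0518)² = 0.00268
  t term: (-1×0.0390)² = 0.00152
Total = 0.00420. Share from t = 0.00152/0.00420 = 0.361.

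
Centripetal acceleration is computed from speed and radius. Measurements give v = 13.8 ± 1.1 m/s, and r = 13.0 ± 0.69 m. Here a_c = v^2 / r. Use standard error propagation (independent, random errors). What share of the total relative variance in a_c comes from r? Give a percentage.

9.98%

(δa_c/a_c)² = (2·δv/v)² + (-1·δr/r)²
  v term: (2×0.0797)² = 0.0254
  r term: (-1×0.0531)² = 0.00282
Total = 0.0282. Share from r = 0.00282/0.0282 = 0.0998.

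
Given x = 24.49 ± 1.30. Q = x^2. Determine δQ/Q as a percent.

10.6%

Since Q is a product/quotient, work with relative uncertainties:
  (2·δx/x)² = (2×0.0531)² = 0.0113
δQ/Q = √(0.0113) = 0.106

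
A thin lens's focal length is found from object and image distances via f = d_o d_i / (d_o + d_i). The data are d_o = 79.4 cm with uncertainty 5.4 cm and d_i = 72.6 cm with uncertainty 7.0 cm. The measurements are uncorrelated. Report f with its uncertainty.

37.9 ± 2.27 cm

∂f/∂d_o = (d_i/(d_o+d_i))² = 0.228;  ∂f/∂d_i = (d_o/(d_o+d_i))² = 0.273
δf = √((∂f/∂d_o · δd_o)² + (∂f/∂d_i · δd_i)²) = √(1.52 + 3.65) = 2.27 cm
f = 37.9 cm.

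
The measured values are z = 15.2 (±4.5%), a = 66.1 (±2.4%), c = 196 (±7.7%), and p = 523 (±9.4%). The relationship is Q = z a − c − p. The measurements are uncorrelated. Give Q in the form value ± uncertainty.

Let w = z·a = 1000. δw/w = √((1·δz/z)² + (1·δa/a)²) = √(0.00202 + 0.000576) = 0.0510, so δw = 51.2.
Q = w − c − p: δQ = √(δw² + δc² + δp²) = √(2630 + 228 + 2420) = 72.6
Q = 286.

286 ± 72.6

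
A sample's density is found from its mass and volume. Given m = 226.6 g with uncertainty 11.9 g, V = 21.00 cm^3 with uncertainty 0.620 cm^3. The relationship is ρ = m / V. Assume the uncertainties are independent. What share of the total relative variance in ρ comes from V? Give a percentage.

(δρ/ρ)² = (1·δm/m)² + (-1·δV/V)²
  m term: (1×0.0525)² = 0.00276
  V term: (-1×0.0295)² = 0.000872
Total = 0.00363. Share from V = 0.000872/0.00363 = 0.240.

24.0%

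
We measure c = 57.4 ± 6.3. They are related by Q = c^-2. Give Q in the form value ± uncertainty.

Q is a product of powers, so relative uncertainties combine in quadrature:
  (-2·δc/c)² = (-2×0.110)² = 0.0482
δQ/Q = √(0.0482) = 0.220
Q = 0.000304, so δQ = 0.220 × 0.000304 = 6.66e-05.

(3.04 ± 0.666) × 10^-4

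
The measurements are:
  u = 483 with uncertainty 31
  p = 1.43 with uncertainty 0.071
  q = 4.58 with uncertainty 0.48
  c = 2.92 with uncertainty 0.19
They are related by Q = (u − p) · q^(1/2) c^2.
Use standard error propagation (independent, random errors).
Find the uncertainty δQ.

1360

Let w = u − p = 482. δw = √(δu² + δp²) = √(961 + 0.00504) = 31.0, so δw/w = 0.0644.
Q is then a monomial in w, q, c:
δQ/Q = √((δw/w)² + (½·δq/q)² + (2·δc/c)²) = √(0.00414 + 0.00275 + 0.0169) = 0.154
Q = 8790, so δQ = 0.154 × 8790 = 1360.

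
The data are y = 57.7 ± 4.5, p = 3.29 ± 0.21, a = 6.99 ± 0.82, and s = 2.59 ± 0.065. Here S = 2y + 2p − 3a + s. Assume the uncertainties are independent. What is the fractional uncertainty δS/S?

0.0902

S is a linear combination, so absolute uncertainties add in quadrature:
  (2·δy)² = 81.0;  (2·δp)² = 0.176;  (3·δa)² = 6.05;  (δs)² = 0.00423
δS = √(87.2) = 9.34
S = 104, so δS/S = 9.34/104 = 0.0902.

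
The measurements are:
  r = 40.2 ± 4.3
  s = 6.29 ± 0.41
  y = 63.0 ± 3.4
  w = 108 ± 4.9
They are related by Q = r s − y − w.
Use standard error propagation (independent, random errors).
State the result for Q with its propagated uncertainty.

Let p = r·s = 253. δp/p = √((1·δr/r)² + (1·δs/s)²) = √(0.0114 + 0.00425) = 0.125, so δp = 31.7.
Q = p − y − w: δQ = √(δp² + δy² + δw²) = √(1000 + 11.6 + 24.0) = 32.2
Q = 81.9.

81.9 ± 32.2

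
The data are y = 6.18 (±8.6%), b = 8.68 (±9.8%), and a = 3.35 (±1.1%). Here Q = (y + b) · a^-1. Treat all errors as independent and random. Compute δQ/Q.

Let u = y + b = 14.9. δu = √(δy² + δb²) = √(0.282 + 0.724) = 1.00, so δu/u = 0.0675.
Q is then a monomial in u, a:
δQ/Q = √((δu/u)² + (-1·δa/a)²) = √(0.00456 + 0.000121) = 0.0684

0.0684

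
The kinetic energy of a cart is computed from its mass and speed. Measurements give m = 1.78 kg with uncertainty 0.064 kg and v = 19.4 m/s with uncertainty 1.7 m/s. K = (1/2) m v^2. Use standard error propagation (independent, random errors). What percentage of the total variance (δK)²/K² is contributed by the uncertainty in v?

96.0%

(δK/K)² = (1·δm/m)² + (2·δv/v)²
  m term: (1×0.0360)² = 0.00129
  v term: (2×0.0876)² = 0.0307
Total = 0.0320. Share from v = 0.0307/0.0320 = 0.960.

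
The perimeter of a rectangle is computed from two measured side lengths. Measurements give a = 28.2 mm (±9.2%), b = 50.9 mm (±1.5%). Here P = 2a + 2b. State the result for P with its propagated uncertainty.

P is a linear combination, so absolute uncertainties add in quadrature:
  (2·δa)² = 26.9;  (2·δb)² = 2.33
δP = √(29.3) = 5.41 mm
P = 158 mm.

158 ± 5.41 mm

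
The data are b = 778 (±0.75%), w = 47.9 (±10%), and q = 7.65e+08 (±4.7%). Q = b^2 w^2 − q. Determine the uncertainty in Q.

Let p = b^2·w^2 = 1.39e+09. δp/p = √((2·δb/b)² + (2·δw/w)²) = √(0.000225 + 0.0400) = 0.201, so δp = 2.79e+08.
Q = p − q: δQ = √(δp² + δq²) = √(7.76e+16 + 1.29e+15) = 2.81e+08

2.81e+08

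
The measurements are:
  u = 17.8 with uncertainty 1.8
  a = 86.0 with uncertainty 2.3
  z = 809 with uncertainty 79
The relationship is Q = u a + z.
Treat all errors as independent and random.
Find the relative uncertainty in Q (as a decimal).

Let p = u·a = 1530. δp/p = √((1·δu/u)² + (1·δa/a)²) = √(0.0102 + 0.000715) = 0.105, so δp = 160.
Q = p + z: δQ = √(δp² + δz²) = √(25600 + 6240) = 179
Q = 2340, so δQ/Q = 179/2340 = 0.0763.

0.0763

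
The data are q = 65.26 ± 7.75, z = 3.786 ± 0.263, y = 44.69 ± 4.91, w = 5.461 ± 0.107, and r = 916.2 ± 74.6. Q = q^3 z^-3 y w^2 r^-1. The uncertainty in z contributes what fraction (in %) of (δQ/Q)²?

(δQ/Q)² = (3·δq/q)² + (-3·δz/z)² + (1·δy/y)² + (2·δw/w)² + (-1·δr/r)²
  q term: (3×0.119)² = 0.127
  z term: (-3×0.0695)² = 0.0434
  y term: (1×0.110)² = 0.0121
  w term: (2×0.0196)² = 0.00154
  r term: (-1×0.0814)² = 0.00663
Total = 0.191. Share from z = 0.0434/0.191 = 0.228.

22.8%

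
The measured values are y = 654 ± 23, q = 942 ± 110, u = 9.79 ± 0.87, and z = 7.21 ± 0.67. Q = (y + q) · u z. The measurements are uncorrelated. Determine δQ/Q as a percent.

Let w = y + q = 1600. δw = √(δy² + δq²) = √(529 + 12100) = 112, so δw/w = 0.0704.
Q is then a monomial in w, u, z:
δQ/Q = √((δw/w)² + (1·δu/u)² + (1·δz/z)²) = √(0.00496 + 0.00790 + 0.00864) = 0.147

14.7%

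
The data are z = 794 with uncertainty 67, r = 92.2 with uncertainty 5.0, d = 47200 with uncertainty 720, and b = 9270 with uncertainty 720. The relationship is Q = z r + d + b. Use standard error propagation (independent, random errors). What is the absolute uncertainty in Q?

7410

Let p = z·r = 73200. δp/p = √((1·δz/z)² + (1·δr/r)²) = √(0.00712 + 0.00294) = 0.100, so δp = 7340.
Q = p + d + b: δQ = √(δp² + δd² + δb²) = √(5.39e+07 + 5.18e+05 + 5.18e+05) = 7410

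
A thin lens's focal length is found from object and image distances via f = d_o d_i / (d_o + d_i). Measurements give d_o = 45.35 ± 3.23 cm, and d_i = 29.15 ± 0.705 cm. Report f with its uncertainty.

∂f/∂d_o = (d_i/(d_o+d_i))² = 0.153;  ∂f/∂d_i = (d_o/(d_o+d_i))² = 0.371
δf = √((∂f/∂d_o · δd_o)² + (∂f/∂d_i · δd_i)²) = √(0.245 + 0.0682) = 0.559 cm
f = 17.74 cm.

17.74 ± 0.559 cm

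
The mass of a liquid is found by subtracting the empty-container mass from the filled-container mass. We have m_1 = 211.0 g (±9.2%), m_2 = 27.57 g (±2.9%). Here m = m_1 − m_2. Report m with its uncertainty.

Each term contributes (cᵢ δxᵢ)² to (δm)²:
  (δm_1)² = 377;  (δm_2)² = 0.639
δm = √(377) = 19.4 g
m = 183.4 g.

183.4 ± 19.4 g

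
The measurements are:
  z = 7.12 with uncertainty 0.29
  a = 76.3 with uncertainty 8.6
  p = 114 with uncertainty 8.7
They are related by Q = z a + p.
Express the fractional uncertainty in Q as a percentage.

Let w = z·a = 543. δw/w = √((1·δz/z)² + (1·δa/a)²) = √(0.00166 + 0.0127) = 0.120, so δw = 65.1.
Q = w + p: δQ = √(δw² + δp²) = √(4240 + 75.7) = 65.7
Q = 657, so δQ/Q = 65.7/657 = 0.0999.

9.99%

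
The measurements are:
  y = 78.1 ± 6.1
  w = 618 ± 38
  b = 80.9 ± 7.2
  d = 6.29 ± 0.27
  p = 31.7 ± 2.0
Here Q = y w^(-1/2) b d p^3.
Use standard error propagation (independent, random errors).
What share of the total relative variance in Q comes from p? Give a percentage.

(δQ/Q)² = (1·δy/y)² + (−½·δw/w)² + (1·δb/b)² + (1·δd/d)² + (3·δp/p)²
  y term: (1×0.0781)² = 0.00610
  w term: (-0.5×0.0615)² = 0.000945
  b term: (1×0.0890)² = 0.00792
  d term: (1×0.0429)² = 0.00184
  p term: (3×0.0631)² = 0.0358
Total = 0.0526. Share from p = 0.0358/0.0526 = 0.681.

68.1%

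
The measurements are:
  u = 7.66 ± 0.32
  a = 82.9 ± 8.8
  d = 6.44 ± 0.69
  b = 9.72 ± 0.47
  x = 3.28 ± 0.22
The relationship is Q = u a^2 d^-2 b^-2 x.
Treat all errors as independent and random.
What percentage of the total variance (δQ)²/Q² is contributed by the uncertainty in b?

8.77%

(δQ/Q)² = (1·δu/u)² + (2·δa/a)² + (-2·δd/d)² + (-2·δb/b)² + (1·δx/x)²
  u term: (1×0.0418)² = 0.00175
  a term: (2×0.106)² = 0.0451
  d term: (-2×0.107)² = 0.0459
  b term: (-2×0.0484)² = 0.00935
  x term: (1×0.0671)² = 0.00450
Total = 0.107. Share from b = 0.00935/0.107 = 0.0877.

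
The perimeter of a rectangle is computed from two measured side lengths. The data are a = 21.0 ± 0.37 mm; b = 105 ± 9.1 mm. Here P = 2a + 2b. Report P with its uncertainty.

252 ± 18.2 mm

Sums and differences: (δP)² = Σ (cᵢ δxᵢ)².
  (2·δa)² = 0.548;  (2·δb)² = 331
δP = √(332) = 18.2 mm
P = 252 mm.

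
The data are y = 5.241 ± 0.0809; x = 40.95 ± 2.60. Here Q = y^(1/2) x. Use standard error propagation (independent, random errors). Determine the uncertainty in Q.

6.00

Since Q is a product/quotient, work with relative uncertainties:
  (½·δy/y)² = (0.5×0.0154)² = 5.96e-05;  (1·δx/x)² = (1×0.0635)² = 0.00403
δQ/Q = √(0.00409) = 0.0640
Q = 93.75, so δQ = 0.0640 × 93.75 = 6.00.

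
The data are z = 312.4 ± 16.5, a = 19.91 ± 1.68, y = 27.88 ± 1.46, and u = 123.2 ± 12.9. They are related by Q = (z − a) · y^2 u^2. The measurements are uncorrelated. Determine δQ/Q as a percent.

24.1%

Let w = z − a = 292.5. δw = √(δz² + δa²) = √(272 + 2.82) = 16.6, so δw/w = 0.0567.
Q is then a monomial in w, y, u:
δQ/Q = √((δw/w)² + (2·δy/y)² + (2·δu/u)²) = √(0.00322 + 0.0110 + 0.0439) = 0.241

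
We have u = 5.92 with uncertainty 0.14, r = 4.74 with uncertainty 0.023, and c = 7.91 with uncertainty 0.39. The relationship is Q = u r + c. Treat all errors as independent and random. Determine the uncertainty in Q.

0.782

Let p = u·r = 28.1. δp/p = √((1·δu/u)² + (1·δr/r)²) = √(0.000559 + 2.35e-05) = 0.0241, so δp = 0.677.
Q = p + c: δQ = √(δp² + δc²) = √(0.459 + 0.152) = 0.782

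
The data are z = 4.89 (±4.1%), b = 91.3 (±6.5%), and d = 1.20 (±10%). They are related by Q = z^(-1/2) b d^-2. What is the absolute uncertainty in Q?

6.06

Products/powers → add relative errors in quadrature, weighted by exponent:
  (−½·δz/z)² = (-0.5×0.0410)² = 0.000420;  (1·δb/b)² = (1×0.0650)² = 0.00423;  (-2·δd/d)² = (-2×0.100)² = 0.0400
δQ/Q = √(0.0446) = 0.211
Q = 28.7, so δQ = 0.211 × 28.7 = 6.06.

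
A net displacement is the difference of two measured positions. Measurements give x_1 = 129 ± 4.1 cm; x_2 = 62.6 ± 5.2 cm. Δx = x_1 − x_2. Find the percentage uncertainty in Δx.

Each term contributes (cᵢ δxᵢ)² to (δΔx)²:
  (δx_1)² = 16.8;  (δx_2)² = 27.0
δΔx = √(43.9) = 6.62 cm
Δx = 66.4 cm, so δΔx/Δx = 6.62/66.4 = 0.0997.

9.97%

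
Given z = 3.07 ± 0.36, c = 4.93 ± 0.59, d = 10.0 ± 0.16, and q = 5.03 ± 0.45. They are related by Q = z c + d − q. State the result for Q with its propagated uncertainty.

Let p = z·c = 15.1. δp/p = √((1·δz/z)² + (1·δc/c)²) = √(0.0138 + 0.0143) = 0.168, so δp = 2.54.
Q = p + d − q: δQ = √(δp² + δd² + δq²) = √(6.43 + 0.0256 + 0.203) = 2.58
Q = 20.1.

20.1 ± 2.58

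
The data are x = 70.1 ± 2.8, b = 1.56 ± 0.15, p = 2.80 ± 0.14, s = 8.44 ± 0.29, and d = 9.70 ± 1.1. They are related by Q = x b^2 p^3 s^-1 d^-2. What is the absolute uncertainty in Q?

1.59

Products/powers → add relative errors in quadrature, weighted by exponent:
  (1·δx/x)² = (1×0.0399)² = 0.00160;  (2·δb/b)² = (2×0.0962)² = 0.0370;  (3·δp/p)² = (3×0.0500)² = 0.0225;  (-1·δs/s)² = (-1×0.0344)² = 0.00118;  (-2·δd/d)² = (-2×0.113)² = 0.0514
δQ/Q = √(0.114) = 0.337
Q = 4.72, so δQ = 0.337 × 4.72 = 1.59.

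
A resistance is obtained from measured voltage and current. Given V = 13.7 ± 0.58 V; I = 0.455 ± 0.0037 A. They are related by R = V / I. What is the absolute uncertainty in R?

For a monomial R ∝ V, I^-1, fractional errors add in quadrature:
  (1·δV/V)² = (1×0.0423)² = 0.00179;  (-1·δI/I)² = (-1×0.00813)² = 6.61e-05
δR/R = √(0.00186) = 0.0431
R = 30.1 Ω, so δR = 0.0431 × 30.1 = 1.30 Ω.

1.30 Ω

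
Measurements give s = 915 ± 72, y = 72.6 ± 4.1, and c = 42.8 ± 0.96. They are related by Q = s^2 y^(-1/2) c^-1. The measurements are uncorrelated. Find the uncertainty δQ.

371

Q is a product of powers, so relative uncertainties combine in quadrature:
  (2·δs/s)² = (2×0.0787)² = 0.0248;  (−½·δy/y)² = (-0.5×0.0565)² = 0.000797;  (-1·δc/c)² = (-1×0.0224)² = 0.000503
δQ/Q = √(0.0261) = 0.161
Q = 2300, so δQ = 0.161 × 2300 = 371.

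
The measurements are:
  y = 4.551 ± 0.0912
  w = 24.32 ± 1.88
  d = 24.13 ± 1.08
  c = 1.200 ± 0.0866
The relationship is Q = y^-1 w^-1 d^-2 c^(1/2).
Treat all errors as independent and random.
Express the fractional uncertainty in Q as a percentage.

12.5%

For a monomial Q ∝ y^-1, w^-1, d^-2, c^(1/2), fractional errors add in quadrature:
  (-1·δy/y)² = (-1×0.0200)² = 0.000402;  (-1·δw/w)² = (-1×0.0773)² = 0.00598;  (-2·δd/d)² = (-2×0.0448)² = 0.00801;  (½·δc/c)² = (0.5×0.0722)² = 0.00130
δQ/Q = √(0.0157) = 0.125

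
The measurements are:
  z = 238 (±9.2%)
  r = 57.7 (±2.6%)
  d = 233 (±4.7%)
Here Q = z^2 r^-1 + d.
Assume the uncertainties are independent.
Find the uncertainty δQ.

183

Let p = z^2·r^-1 = 982. δp/p = √((2·δz/z)² + (-1·δr/r)²) = √(0.0339 + 0.000676) = 0.186, so δp = 182.
Q = p + d: δQ = √(δp² + δd²) = √(33300 + 120) = 183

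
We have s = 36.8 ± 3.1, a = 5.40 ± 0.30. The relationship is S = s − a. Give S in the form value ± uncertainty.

31.4 ± 3.11

For a sum/difference, combine absolute errors in quadrature:
  (δs)² = 9.61;  (δa)² = 0.0900
δS = √(9.70) = 3.11
S = 31.4.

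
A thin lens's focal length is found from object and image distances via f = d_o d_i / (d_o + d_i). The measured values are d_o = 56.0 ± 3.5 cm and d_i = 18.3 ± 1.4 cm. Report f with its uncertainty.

∂f/∂d_o = (d_i/(d_o+d_i))² = 0.0607;  ∂f/∂d_i = (d_o/(d_o+d_i))² = 0.568
δf = √((∂f/∂d_o · δd_o)² + (∂f/∂d_i · δd_i)²) = √(0.0451 + 0.632) = 0.823 cm
f = 13.8 cm.

13.8 ± 0.823 cm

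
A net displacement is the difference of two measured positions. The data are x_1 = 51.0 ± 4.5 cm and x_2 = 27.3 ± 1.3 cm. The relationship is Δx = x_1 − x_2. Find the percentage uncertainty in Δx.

19.8%

Each term contributes (cᵢ δxᵢ)² to (δΔx)²:
  (δx_1)² = 20.2;  (δx_2)² = 1.69
δΔx = √(21.9) = 4.68 cm
Δx = 23.7 cm, so δΔx/Δx = 4.68/23.7 = 0.198.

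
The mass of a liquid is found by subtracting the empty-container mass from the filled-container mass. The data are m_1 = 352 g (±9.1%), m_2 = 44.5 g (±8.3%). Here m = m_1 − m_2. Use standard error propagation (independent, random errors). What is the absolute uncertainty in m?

32.2 g

Sums and differences: (δm)² = Σ (cᵢ δxᵢ)².
  (δm_1)² = 1030;  (δm_2)² = 13.6
δm = √(1040) = 32.2 g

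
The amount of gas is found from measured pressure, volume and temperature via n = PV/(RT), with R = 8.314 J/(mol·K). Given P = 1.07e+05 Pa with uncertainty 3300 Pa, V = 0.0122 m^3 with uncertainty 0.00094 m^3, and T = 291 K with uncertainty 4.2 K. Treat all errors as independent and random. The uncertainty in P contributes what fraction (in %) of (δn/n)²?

(δn/n)² = (1·δP/P)² + (1·δV/V)² + (-1·δT/T)²
  P term: (1×0.0308)² = 0.000951
  V term: (1×0.0770)² = 0.00594
  T term: (-1×0.0144)² = 0.000208
Total = 0.00710. Share from P = 0.000951/0.00710 = 0.134.

13.4%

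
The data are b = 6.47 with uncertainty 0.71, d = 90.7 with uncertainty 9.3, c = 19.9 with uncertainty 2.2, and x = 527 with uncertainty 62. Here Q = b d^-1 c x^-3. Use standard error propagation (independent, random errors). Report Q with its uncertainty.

(9.70 ± 3.87) × 10^-9

Since Q is a product/quotient, work with relative uncertainties:
  (1·δb/b)² = (1×0.110)² = 0.0120;  (-1·δd/d)² = (-1×0.103)² = 0.0105;  (1·δc/c)² = (1×0.111)² = 0.0122;  (-3·δx/x)² = (-3×0.118)² = 0.125
δQ/Q = √(0.159) = 0.399
Q = 9.7e-09, so δQ = 0.399 × 9.7e-09 = 3.87e-09.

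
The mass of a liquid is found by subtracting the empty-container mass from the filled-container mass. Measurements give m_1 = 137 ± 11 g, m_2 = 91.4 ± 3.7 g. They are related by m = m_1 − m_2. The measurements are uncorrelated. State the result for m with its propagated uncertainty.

Each term contributes (cᵢ δxᵢ)² to (δm)²:
  (δm_1)² = 121;  (δm_2)² = 13.7
δm = √(135) = 11.6 g
m = 45.6 g.

45.6 ± 11.6 g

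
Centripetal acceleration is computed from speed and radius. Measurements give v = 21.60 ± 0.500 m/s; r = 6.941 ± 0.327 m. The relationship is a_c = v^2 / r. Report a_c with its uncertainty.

Relative error in a monomial: (δa_c/a_c)² = Σ (nᵢ · δxᵢ/xᵢ)².
  (2·δv/v)² = (2×0.0231)² = 0.00214;  (-1·δr/r)² = (-1×0.0471)² = 0.00222
δa_c/a_c = √(0.00436) = 0.0661
a_c = 67.22 m/s^2, so δa_c = 0.0661 × 67.22 = 4.44 m/s^2.

67.22 ± 4.44 m/s^2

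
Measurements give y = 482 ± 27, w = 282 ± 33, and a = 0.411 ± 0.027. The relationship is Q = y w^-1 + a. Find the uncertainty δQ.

0.223

Let p = y·w^-1 = 1.71. δp/p = √((1·δy/y)² + (-1·δw/w)²) = √(0.00314 + 0.0137) = 0.130, so δp = 0.222.
Q = p + a: δQ = √(δp² + δa²) = √(0.0492 + 0.000729) = 0.223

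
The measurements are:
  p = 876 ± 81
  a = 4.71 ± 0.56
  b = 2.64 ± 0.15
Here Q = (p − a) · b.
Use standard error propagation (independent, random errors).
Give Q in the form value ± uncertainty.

2300 ± 251

Let u = p − a = 871. δu = √(δp² + δa²) = √(6560 + 0.314) = 81.0, so δu/u = 0.0930.
Q is then a monomial in u, b:
δQ/Q = √((δu/u)² + (1·δb/b)²) = √(0.00864 + 0.00323) = 0.109
Q = 2300, so δQ = 0.109 × 2300 = 251.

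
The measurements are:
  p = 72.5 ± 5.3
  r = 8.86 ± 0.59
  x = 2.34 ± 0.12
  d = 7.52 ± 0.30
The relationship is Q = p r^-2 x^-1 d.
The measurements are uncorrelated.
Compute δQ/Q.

0.165

For a monomial Q ∝ p, r^-2, x^-1, d, fractional errors add in quadrature:
  (1·δp/p)² = (1×0.0731)² = 0.00534;  (-2·δr/r)² = (-2×0.0666)² = 0.0177;  (-1·δx/x)² = (-1×0.0513)² = 0.00263;  (1·δd/d)² = (1×0.0399)² = 0.00159
δQ/Q = √(0.0273) = 0.165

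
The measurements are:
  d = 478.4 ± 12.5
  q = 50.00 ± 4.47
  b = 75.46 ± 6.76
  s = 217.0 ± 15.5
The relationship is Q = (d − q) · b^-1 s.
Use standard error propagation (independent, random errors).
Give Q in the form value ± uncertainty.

Let u = d − q = 428.4. δu = √(δd² + δq²) = √(156 + 20.0) = 13.3, so δu/u = 0.0310.
Q is then a monomial in u, b, s:
δQ/Q = √((δu/u)² + (-1·δb/b)² + (1·δs/s)²) = √(0.000960 + 0.00803 + 0.00510) = 0.119
Q = 1232, so δQ = 0.119 × 1232 = 146.

1232 ± 146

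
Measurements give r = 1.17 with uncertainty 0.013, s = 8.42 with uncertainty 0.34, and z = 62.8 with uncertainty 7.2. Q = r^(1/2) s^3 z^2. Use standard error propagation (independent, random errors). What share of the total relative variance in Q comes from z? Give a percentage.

78.1%

(δQ/Q)² = (½·δr/r)² + (3·δs/s)² + (2·δz/z)²
  r term: (0.5×0.0111)² = 3.09e-05
  s term: (3×0.0404)² = 0.0147
  z term: (2×0.115)² = 0.0526
Total = 0.0673. Share from z = 0.0526/0.0673 = 0.781.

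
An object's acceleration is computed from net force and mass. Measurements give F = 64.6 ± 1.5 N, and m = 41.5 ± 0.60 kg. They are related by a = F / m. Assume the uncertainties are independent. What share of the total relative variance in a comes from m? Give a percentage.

(δa/a)² = (1·δF/F)² + (-1·δm/m)²
  F term: (1×0.0232)² = 0.000539
  m term: (-1×0.0145)² = 0.000209
Total = 0.000748. Share from m = 0.000209/0.000748 = 0.279.

27.9%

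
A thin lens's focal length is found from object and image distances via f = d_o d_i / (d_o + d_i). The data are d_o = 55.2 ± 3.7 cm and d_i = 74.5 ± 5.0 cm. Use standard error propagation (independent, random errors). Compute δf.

∂f/∂d_o = (d_i/(d_o+d_i))² = 0.330;  ∂f/∂d_i = (d_o/(d_o+d_i))² = 0.181
δf = √((∂f/∂d_o · δd_o)² + (∂f/∂d_i · δd_i)²) = √(1.49 + 0.820) = 1.52 cm

1.52 cm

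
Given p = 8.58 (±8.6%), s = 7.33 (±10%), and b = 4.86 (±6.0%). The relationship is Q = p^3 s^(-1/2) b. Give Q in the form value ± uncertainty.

Each factor contributes (exponent × relative error)² to (δQ/Q)²:
  (3·δp/p)² = (3×0.0860)² = 0.0666;  (−½·δs/s)² = (-0.5×0.100)² = 0.00250;  (1·δb/b)² = (1×0.0600)² = 0.00360
δQ/Q = √(0.0727) = 0.270
Q = 1130, so δQ = 0.270 × 1130 = 306.

1130 ± 306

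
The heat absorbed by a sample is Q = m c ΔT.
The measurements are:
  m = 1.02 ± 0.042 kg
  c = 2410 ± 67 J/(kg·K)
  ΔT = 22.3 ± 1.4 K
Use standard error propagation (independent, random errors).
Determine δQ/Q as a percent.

For a monomial Q ∝ m, c, ΔT, fractional errors add in quadrature:
  (1·δm/m)² = (1×0.0412)² = 0.00170;  (1·δc/c)² = (1×0.0278)² = 0.000773;  (1·δΔT/ΔT)² = (1×0.0628)² = 0.00394
δQ/Q = √(0.00641) = 0.0801

8.01%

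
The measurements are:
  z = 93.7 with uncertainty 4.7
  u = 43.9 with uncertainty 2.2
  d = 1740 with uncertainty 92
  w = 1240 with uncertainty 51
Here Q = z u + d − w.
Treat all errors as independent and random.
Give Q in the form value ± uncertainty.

4610 ± 310

Let p = z·u = 4110. δp/p = √((1·δz/z)² + (1·δu/u)²) = √(0.00252 + 0.00251) = 0.0709, so δp = 292.
Q = p + d − w: δQ = √(δp² + δd² + δw²) = √(85100 + 8460 + 2600) = 310
Q = 4610.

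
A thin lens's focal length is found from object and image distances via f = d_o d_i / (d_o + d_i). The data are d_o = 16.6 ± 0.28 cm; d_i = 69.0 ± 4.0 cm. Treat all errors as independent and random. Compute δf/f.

∂f/∂d_o = (d_i/(d_o+d_i))² = 0.650;  ∂f/∂d_i = (d_o/(d_o+d_i))² = 0.0376
δf = √((∂f/∂d_o · δd_o)² + (∂f/∂d_i · δd_i)²) = √(0.0331 + 0.0226) = 0.236 cm
f = 13.4 cm, so δf/f = 0.236/13.4 = 0.0176.

0.0176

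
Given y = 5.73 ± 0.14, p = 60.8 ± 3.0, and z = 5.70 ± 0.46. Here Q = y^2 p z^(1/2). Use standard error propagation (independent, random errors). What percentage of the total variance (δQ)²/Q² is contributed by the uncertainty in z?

25.2%

(δQ/Q)² = (2·δy/y)² + (1·δp/p)² + (½·δz/z)²
  y term: (2×0.0244)² = 0.00239
  p term: (1×0.0493)² = 0.00243
  z term: (0.5×0.0807)² = 0.00163
Total = 0.00645. Share from z = 0.00163/0.00645 = 0.252.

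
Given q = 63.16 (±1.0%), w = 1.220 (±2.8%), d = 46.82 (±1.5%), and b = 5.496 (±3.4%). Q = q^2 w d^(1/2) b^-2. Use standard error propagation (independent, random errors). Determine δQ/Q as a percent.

7.66%

Each factor contributes (exponent × relative error)² to (δQ/Q)²:
  (2·δq/q)² = (2×0.0100)² = 0.000400;  (1·δw/w)² = (1×0.0280)² = 0.000784;  (½·δd/d)² = (0.5×0.0150)² = 5.62e-05;  (-2·δb/b)² = (-2×0.0340)² = 0.00462
δQ/Q = √(0.00586) = 0.0766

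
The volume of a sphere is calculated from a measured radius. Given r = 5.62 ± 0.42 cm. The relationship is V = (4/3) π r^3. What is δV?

For a monomial V ∝ r^3, fractional errors add in quadrature:
  (3·δr/r)² = (3×0.0747)² = 0.0503
δV/V = √(0.0503) = 0.224
V = 744 cm^3, so δV = 0.224 × 744 = 167 cm^3.

167 cm^3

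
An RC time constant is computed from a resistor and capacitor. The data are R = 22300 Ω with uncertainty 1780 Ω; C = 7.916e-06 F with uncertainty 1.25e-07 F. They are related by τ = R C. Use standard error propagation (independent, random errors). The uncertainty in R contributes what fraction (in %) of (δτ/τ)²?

96.2%

(δτ/τ)² = (1·δR/R)² + (1·δC/C)²
  R term: (1×0.0798)² = 0.00637
  C term: (1×0.0158)² = 0.000249
Total = 0.00662. Share from R = 0.00637/0.00662 = 0.962.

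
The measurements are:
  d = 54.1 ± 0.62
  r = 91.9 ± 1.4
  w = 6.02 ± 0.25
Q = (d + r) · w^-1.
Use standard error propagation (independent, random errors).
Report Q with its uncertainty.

Let u = d + r = 146. δu = √(δd² + δr²) = √(0.384 + 1.96) = 1.53, so δu/u = 0.0105.
Q is then a monomial in u, w:
δQ/Q = √((δu/u)² + (-1·δw/w)²) = √(0.000110 + 0.00172) = 0.0428
Q = 24.3, so δQ = 0.0428 × 24.3 = 1.04.

24.3 ± 1.04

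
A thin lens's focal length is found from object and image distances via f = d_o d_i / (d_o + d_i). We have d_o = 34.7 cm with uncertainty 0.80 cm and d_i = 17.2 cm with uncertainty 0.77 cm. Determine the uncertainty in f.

∂f/∂d_o = (d_i/(d_o+d_i))² = 0.110;  ∂f/∂d_i = (d_o/(d_o+d_i))² = 0.447
δf = √((∂f/∂d_o · δd_o)² + (∂f/∂d_i · δd_i)²) = √(0.00772 + 0.118) = 0.355 cm

0.355 cm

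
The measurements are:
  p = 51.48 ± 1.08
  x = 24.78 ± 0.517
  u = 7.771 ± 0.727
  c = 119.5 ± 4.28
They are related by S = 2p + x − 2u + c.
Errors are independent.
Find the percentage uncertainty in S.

2.17%

For a sum/difference, combine absolute errors in quadrature:
  (2·δp)² = 4.67;  (δx)² = 0.267;  (2·δu)² = 2.11;  (δc)² = 18.3
δS = √(25.4) = 5.04
S = 231.7, so δS/S = 5.04/231.7 = 0.0217.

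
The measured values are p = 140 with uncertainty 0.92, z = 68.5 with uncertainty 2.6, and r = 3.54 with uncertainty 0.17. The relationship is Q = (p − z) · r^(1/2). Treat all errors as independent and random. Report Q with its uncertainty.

Let u = p − z = 71.5. δu = √(δp² + δz²) = √(0.846 + 6.76) = 2.76, so δu/u = 0.0386.
Q is then a monomial in u, r:
δQ/Q = √((δu/u)² + (½·δr/r)²) = √(0.00149 + 0.000577) = 0.0454
Q = 135, so δQ = 0.0454 × 135 = 6.11.

135 ± 6.11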